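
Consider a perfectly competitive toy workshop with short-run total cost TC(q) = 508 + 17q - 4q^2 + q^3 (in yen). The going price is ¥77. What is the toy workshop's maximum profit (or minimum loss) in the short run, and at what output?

AVC = 17 - 4q + q^2 has its minimum ¥13 at q = 2; price ¥77 clears that bar, so the firm operates.
With MC = 17 - 8q + 3q^2, P = MC on the upward-sloping part at q* = 6.
TR = 77·6 = 462. TC = 508 + 174 = 682. Profit = 462 − 682 = -¥220.
Shutting down would mean losing the fixed cost of ¥508, so operating at a loss of ¥220 is better by ¥288.

Profit = -¥220 at q = 6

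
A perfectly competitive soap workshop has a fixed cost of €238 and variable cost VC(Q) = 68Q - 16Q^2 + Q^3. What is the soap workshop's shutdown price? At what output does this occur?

€4 per unit, at Q = 8

The shutdown price is the minimum of AVC. VC = 68Q - 16Q^2 + Q^3, so AVC = 68 - 16Q + Q^2.
dAVC/dQ = -16 + 2Q = 0 gives Q = 8. min AVC = 68 - 16·8 + 8^2 = 4.
The firm shuts down for any P below €4.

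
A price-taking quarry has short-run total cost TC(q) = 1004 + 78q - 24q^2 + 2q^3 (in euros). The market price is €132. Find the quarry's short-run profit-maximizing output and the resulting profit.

AVC = 78 - 24q + 2q^2 has its minimum €6 at q = 6; price €132 clears that bar, so the firm operates.
MC = 78 - 48q + 6q^2. Setting P = MC and taking the root on the rising branch gives q* = 9.
TR = 132·9 = 1188. TC = 1004 + 216 = 1220. Profit = 1188 − 1220 = -€32.
That loss of €32 beats the €1004 the firm would lose by shutting down; producing recovers €972 of fixed cost.

Profit = -€32 at q = 9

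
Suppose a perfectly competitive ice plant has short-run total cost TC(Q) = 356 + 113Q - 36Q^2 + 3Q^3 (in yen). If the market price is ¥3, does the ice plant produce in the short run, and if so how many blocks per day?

Strip out fixed cost: VC = 113Q - 36Q^2 + 3Q^3. Then AVC = 113 - 36Q + 3Q^2 and MC = 113 - 72Q + 9Q^2.
AVC is minimized where dAVC/dQ = -36 + 6Q = 0, at Q = 6; min AVC = 113 - 36·6 + 3·6^2 = ¥5.
With P < min AVC (¥3 < ¥5), every unit sold adds to the loss.
The firm minimizes its loss by shutting down and losing only its fixed cost of ¥356.

Shut down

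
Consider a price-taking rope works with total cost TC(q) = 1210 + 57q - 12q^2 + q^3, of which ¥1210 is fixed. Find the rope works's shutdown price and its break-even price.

Shutdown price = ¥21; break-even price = ¥156

Shutdown price = min AVC. AVC = 57 - 12q + q^2, with vertex at q = 6 and minimum ¥21.
ATC = 1210/q + 57 - 12q + q^2. Setting dATC/dq = −1210/q^2 − 12 + 2q = 0 gives q = 11 (since 2·11^3 − 12·11^2 = 1210).
min ATC = 1210/11 + 57 − 12·11 + 11^2 = ¥156. That is the break-even price.
For ¥21 ≤ P < ¥156 the firm produces at a loss; below ¥21 it shuts down.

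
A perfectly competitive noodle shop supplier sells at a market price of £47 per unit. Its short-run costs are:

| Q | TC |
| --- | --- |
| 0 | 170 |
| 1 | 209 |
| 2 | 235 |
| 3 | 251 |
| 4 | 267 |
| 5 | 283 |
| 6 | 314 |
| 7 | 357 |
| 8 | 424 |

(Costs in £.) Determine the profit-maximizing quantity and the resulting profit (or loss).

Q = 7; profit = -£28

Compute π = P·Q − TC at each output: Q=0: -170; Q=1: -162; Q=2: -141; Q=3: -110; Q=4: -79; Q=5: -48; Q=6: -32; Q=7: -28; Q=8: -48.
Profit is maximized at Q = 7. AVC there is 187/7 = £26.71 ≤ P, so producing beats shutting down (which would give -£170).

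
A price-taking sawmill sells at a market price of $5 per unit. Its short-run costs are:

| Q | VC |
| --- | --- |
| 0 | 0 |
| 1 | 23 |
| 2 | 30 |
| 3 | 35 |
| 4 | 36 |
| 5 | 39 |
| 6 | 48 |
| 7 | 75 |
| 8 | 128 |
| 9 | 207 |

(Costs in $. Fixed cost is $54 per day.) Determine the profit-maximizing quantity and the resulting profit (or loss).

Q = 0 (shut down); profit = -$54

Tabulate TR − TC: Q=0: -54; Q=1: -72; Q=2: -74; Q=3: -74; Q=4: -70; Q=5: -68; Q=6: -72; Q=7: -94; Q=8: -142; Q=9: -216.
Profit is highest at Q = 0. Equivalently, the lowest AVC in the table is 39/5 ≈ $7.80 at Q = 5, and P = $5 falls below it — price never covers variable cost, so the firm shuts down and loses only its fixed cost.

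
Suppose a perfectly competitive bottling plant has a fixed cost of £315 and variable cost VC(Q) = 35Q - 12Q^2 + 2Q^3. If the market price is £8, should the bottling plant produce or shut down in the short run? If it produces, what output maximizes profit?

Variable cost is VC = 35Q - 12Q^2 + 2Q^3, so AVC = VC/Q = 35 - 12Q + 2Q^2 and MC = dTC/dQ = 35 - 24Q + 6Q^2.
AVC hits its minimum where MC = AVC, at Q = 3, giving min AVC = 35 - 12·3 + 2·3^2 = £17.
P = £8 lies below min AVC = £17; no output level covers variable cost.
Best response: produce nothing and absorb the £315 fixed cost.

Shut down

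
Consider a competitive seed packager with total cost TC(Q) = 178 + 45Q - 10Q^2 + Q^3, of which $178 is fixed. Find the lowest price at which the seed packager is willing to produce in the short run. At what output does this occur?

$20 per unit, at Q = 5

Short-run supply begins at min AVC. From VC = 45Q - 10Q^2 + Q^3, AVC = 45 - 10Q + Q^2.
dAVC/dQ = -10 + 2Q = 0 gives Q = 5. min AVC = 45 - 10·5 + 5^2 = 20.
For P < $20 the firm produces nothing.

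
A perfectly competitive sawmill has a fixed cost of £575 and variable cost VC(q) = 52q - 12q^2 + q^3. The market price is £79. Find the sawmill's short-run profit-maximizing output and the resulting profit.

Profit = -£89 at q = 9

AVC = 52 - 12q + q^2 has its minimum £16 at q = 6; price £79 clears that bar, so the firm operates.
MC = 52 - 24q + 3q^2. Setting P = MC and taking the root on the rising branch gives q* = 9.
TR = 79·9 = 711. TC = 575 + 225 = 800. Profit = 711 − 800 = -£89.
By producing, the firm covers all variable cost plus £486 of fixed cost; shutting down would lose the full £575.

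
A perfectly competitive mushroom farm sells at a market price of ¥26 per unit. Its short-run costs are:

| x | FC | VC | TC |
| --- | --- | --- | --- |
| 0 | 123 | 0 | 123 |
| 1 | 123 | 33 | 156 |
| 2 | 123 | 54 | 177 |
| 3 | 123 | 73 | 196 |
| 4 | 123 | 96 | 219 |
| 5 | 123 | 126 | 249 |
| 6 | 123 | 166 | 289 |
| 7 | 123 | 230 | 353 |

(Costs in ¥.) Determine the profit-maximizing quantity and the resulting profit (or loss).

x = 4; profit = -¥115

Tabulate TR − TC: x=0: -123; x=1: -130; x=2: -125; x=3: -118; x=4: -115; x=5: -119; x=6: -133; x=7: -171.
Profit is maximized at x = 4. AVC there is 96/4 = ¥24 ≤ P, so producing beats shutting down (which would give -¥123).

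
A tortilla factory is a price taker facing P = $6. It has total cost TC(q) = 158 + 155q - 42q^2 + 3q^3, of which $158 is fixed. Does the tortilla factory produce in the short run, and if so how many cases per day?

Strip out fixed cost: VC = 155q - 42q^2 + 3q^3. Then AVC = 155 - 42q + 3q^2 and MC = 155 - 84q + 9q^2.
The AVC parabola has its vertex at q = 42/6 = 7, where AVC = 155 - 42·7 + 3·7^2 = $8.
With P < min AVC ($6 < $8), every unit sold adds to the loss.
The firm minimizes its loss by shutting down and losing only its fixed cost of $158.

Shut down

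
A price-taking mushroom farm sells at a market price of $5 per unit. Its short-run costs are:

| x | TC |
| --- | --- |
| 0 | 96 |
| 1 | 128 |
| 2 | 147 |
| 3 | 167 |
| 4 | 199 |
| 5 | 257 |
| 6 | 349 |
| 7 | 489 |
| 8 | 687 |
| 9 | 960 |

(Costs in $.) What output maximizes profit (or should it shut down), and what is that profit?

Profit at each row (π = 5x − TC): x=0: -96; x=1: -123; x=2: -137; x=3: -152; x=4: -179; x=5: -232; x=6: -319; x=7: -454; x=8: -647; x=9: -915.
Profit is highest at x = 0. Equivalently, the lowest AVC in the table is 71/3 ≈ $23.67 at x = 3, and P = $5 falls below it — price never covers variable cost, so the firm shuts down and loses only its fixed cost.

x = 0 (shut down); profit = -$96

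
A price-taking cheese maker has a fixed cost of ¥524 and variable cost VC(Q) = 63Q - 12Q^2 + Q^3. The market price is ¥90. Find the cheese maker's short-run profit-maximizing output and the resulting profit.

Profit = -¥38 at Q = 9

AVC = 63 - 12Q + Q^2; min AVC = ¥27 at Q = 6. Since P = ¥90 ≥ min AVC, the firm produces.
With MC = 63 - 24Q + 3Q^2, P = MC on the upward-sloping part at Q* = 9.
TR = 90·9 = 810. TC = 524 + 324 = 848. Profit = 810 − 848 = -¥38.
By producing, the firm covers all variable cost plus ¥486 of fixed cost; shutting down would lose the full ¥524.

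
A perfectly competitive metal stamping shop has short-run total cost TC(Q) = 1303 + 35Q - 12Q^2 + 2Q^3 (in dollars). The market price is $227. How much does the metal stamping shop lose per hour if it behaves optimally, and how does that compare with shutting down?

Profit = -$23 at Q = 8

AVC = 35 - 12Q + 2Q^2; min AVC = $17 at Q = 3. Since P = $227 ≥ min AVC, the firm produces.
With MC = 35 - 24Q + 6Q^2, P = MC on the upward-sloping part at Q* = 8.
TR = 227·8 = 1816. TC = 1303 + 536 = 1839. Profit = 1816 − 1839 = -$23.
Shutting down would mean losing the fixed cost of $1303, so operating at a loss of $23 is better by $1280.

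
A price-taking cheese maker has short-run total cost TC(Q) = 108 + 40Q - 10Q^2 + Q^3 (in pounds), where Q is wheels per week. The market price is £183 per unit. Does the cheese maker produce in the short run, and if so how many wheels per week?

Produce at Q = 11

Strip out fixed cost: VC = 40Q - 10Q^2 + Q^3. Then AVC = 40 - 10Q + Q^2 and MC = 40 - 20Q + 3Q^2.
AVC hits its minimum where MC = AVC, at Q = 5, giving min AVC = 40 - 10·5 + 5^2 = £15.
Since P = £183 ≥ min AVC = £15, price covers variable cost and the firm should produce.
Set P = MC: 183 = 40 - 20Q + 3Q^2 → -143 - 20Q + 3Q^2 = 0. The roots are Q = -13/3 and Q = 11; the profit-maximizing output is on the rising part of MC, so Q* = 11.
Check: AVC at Q = 11 is £51 ≤ P, so revenue covers variable cost.
Profit = P·Q − TC = 183·11 − 669 = £1344.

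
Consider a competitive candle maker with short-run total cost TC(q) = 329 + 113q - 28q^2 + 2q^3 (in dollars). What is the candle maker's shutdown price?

The firm shuts down when price falls below the minimum of average variable cost. AVC = VC/q = 113 - 28q + 2q^2.
At the minimum of AVC, MC = AVC. MC = 113 - 56q + 6q^2; setting MC = AVC gives 4q^2 - 28q = 0, so q = 7. min AVC = 15.
So the shutdown price is $15.

$15 per unit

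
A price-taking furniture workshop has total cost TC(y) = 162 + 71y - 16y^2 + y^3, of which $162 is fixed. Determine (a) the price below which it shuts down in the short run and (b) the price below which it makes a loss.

Shutdown price = $7; break-even price = $26

AVC = 71 - 16y + y^2; minimized at y = 8, giving min AVC = $7. That is the shutdown price.
ATC = 162/y + 71 - 16y + y^2. Setting dATC/dy = −162/y^2 − 16 + 2y = 0 gives y = 9 (since 2·9^3 − 16·9^2 = 162).
min ATC = 162/9 + 71 − 16·9 + 9^2 = $26. That is the break-even price.
Between these two prices the firm operates at a loss; above $26 it earns a profit.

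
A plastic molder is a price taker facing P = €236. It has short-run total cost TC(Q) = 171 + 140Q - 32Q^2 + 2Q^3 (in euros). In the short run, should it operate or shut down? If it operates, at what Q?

Produce at Q = 12

Strip out fixed cost: VC = 140Q - 32Q^2 + 2Q^3. Then AVC = 140 - 32Q + 2Q^2 and MC = 140 - 64Q + 6Q^2.
The AVC parabola has its vertex at Q = 32/4 = 8, where AVC = 140 - 32·8 + 2·8^2 = €12.
Because €236 ≥ €12, revenue can cover variable cost; the firm operates.
P = MC gives -96 - 64Q + 6Q^2 = 0, with roots -4/3 and 12. Take the larger (rising MC): Q* = 12.
Check: AVC at Q = 12 is €44 ≤ P, so revenue covers variable cost.
Profit = P·Q − TC = 236·12 − 699 = €2133.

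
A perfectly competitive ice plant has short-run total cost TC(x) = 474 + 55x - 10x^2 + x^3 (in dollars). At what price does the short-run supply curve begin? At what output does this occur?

The firm shuts down when price falls below the minimum of average variable cost. AVC = VC/x = 55 - 10x + x^2.
At the minimum of AVC, MC = AVC. MC = 55 - 20x + 3x^2; setting MC = AVC gives 2x^2 - 10x = 0, so x = 5. min AVC = 30.
For P < $30 the firm produces nothing.

$30 per unit, at x = 5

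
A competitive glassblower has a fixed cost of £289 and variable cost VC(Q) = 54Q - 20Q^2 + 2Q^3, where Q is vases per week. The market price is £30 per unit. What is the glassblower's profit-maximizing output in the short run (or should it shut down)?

Produce at Q = 6

Strip out fixed cost: VC = 54Q - 20Q^2 + 2Q^3. Then AVC = 54 - 20Q + 2Q^2 and MC = 54 - 40Q + 6Q^2.
AVC is minimized where dAVC/dQ = -20 + 4Q = 0, at Q = 5; min AVC = 54 - 20·5 + 2·5^2 = £4.
Since P = £30 ≥ min AVC = £4, price covers variable cost and the firm should produce.
P = MC gives 24 - 40Q + 6Q^2 = 0, with roots 2/3 and 6. Take the larger (rising MC): Q* = 6.
Check: AVC at Q = 6 is £6 ≤ P, so revenue covers variable cost.
Profit = P·Q − TC = 30·6 − 325 = -£145, a loss, but smaller than the £289 fixed cost the firm would lose by shutting down.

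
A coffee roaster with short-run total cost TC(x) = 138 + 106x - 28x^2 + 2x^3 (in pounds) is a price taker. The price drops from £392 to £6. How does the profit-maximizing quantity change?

AVC = 106 - 28x + 2x^2, minimized at x = 7 where min AVC = £8. MC = 106 - 56x + 6x^2.
At P = £392 ≥ min AVC, set P = MC on the rising branch: x = 13.
At P = £6 < min AVC = £8, price no longer covers variable cost at any output, so the firm shuts down: x = 0.

Output falls from 13 to 0 (the firm shuts down)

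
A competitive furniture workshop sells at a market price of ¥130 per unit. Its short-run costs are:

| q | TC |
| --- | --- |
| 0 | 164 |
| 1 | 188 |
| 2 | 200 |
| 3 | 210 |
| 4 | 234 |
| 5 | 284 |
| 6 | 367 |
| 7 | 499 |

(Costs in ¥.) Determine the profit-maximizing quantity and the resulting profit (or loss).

Compute π = P·q − TC at each output: q=0: -164; q=1: -58; q=2: 60; q=3: 180; q=4: 286; q=5: 366; q=6: 413; q=7: 411.
Profit is maximized at q = 6. AVC there is 203/6 = ¥33.83 ≤ P, so producing beats shutting down (which would give -¥164).

q = 6; profit = ¥413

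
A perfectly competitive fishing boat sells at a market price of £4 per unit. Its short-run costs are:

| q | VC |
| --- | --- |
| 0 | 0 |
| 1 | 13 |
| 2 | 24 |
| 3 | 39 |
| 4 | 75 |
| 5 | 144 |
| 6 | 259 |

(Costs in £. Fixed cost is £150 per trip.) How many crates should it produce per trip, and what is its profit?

Tabulate TR − TC: q=0: -150; q=1: -159; q=2: -166; q=3: -177; q=4: -209; q=5: -274; q=6: -385.
Profit is highest at q = 0. Equivalently, the lowest AVC in the table is 24/2 ≈ £12 at q = 2, and P = £4 falls below it — price never covers variable cost, so the firm shuts down and loses only its fixed cost.

q = 0 (shut down); profit = -£150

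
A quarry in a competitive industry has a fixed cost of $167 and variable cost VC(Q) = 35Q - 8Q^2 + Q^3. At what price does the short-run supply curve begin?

The shutdown price is the minimum of AVC. VC = 35Q - 8Q^2 + Q^3, so AVC = 35 - 8Q + Q^2.
At the minimum of AVC, MC = AVC. MC = 35 - 16Q + 3Q^2; setting MC = AVC gives 2Q^2 - 8Q = 0, so Q = 4. min AVC = 19.
For P < $19 the firm produces nothing.

$19 per unit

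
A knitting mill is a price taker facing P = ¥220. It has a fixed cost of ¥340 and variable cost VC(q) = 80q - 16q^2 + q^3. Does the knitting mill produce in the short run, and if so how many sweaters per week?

Strip out fixed cost: VC = 80q - 16q^2 + q^3. Then AVC = 80 - 16q + q^2 and MC = 80 - 32q + 3q^2.
AVC hits its minimum where MC = AVC, at q = 8, giving min AVC = 80 - 16·8 + 8^2 = ¥16.
Since P = ¥220 ≥ min AVC = ¥16, price covers variable cost and the firm should produce.
Set P = MC: 220 = 80 - 32q + 3q^2 → -140 - 32q + 3q^2 = 0. The roots are q = -10/3 and q = 14; the profit-maximizing output is on the rising part of MC, so q* = 14.
Check: AVC at q = 14 is ¥52 ≤ P, so revenue covers variable cost.
Profit = P·q − TC = 220·14 − 1068 = ¥2012.

Produce at q = 14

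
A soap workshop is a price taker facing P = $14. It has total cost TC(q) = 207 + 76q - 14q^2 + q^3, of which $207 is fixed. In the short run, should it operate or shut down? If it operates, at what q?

Variable cost is VC = 76q - 14q^2 + q^3, so AVC = VC/q = 76 - 14q + q^2 and MC = dTC/dq = 76 - 28q + 3q^2.
AVC is minimized where dAVC/dq = -14 + 2q = 0, at q = 7; min AVC = 76 - 14·7 + 7^2 = $27.
Since P = $14 < min AVC = $27, price fails to cover variable cost at any output.
The firm minimizes its loss by shutting down and losing only its fixed cost of $207.

Shut down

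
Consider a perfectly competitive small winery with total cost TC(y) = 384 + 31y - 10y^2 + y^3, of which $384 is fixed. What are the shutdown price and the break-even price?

AVC = 31 - 10y + y^2; minimized at y = 5, giving min AVC = $6. That is the shutdown price.
ATC = 384/y + 31 - 10y + y^2. Setting dATC/dy = −384/y^2 − 10 + 2y = 0 gives y = 8 (since 2·8^3 − 10·8^2 = 384).
min ATC = 384/8 + 31 − 10·8 + 8^2 = $63. That is the break-even price.
For $6 ≤ P < $63 the firm produces at a loss; below $6 it shuts down.

Shutdown price = $6; break-even price = $63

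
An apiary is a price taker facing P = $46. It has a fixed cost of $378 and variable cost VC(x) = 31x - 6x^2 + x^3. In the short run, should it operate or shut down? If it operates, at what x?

Produce at x = 5

Variable cost is VC = 31x - 6x^2 + x^3, so AVC = VC/x = 31 - 6x + x^2 and MC = dTC/dx = 31 - 12x + 3x^2.
AVC is minimized where dAVC/dx = -6 + 2x = 0, at x = 3; min AVC = 31 - 6·3 + 3^2 = $22.
P = $46 exceeds min AVC = $22, so the firm stays open.
Solving P = MC: -15 - 12x + 3x^2 = 0 ⇒ x = -1 or 5. On the upward-sloping branch, x* = 5.
Check: AVC at x = 5 is $26 ≤ P, so revenue covers variable cost.
Profit = P·x − TC = 46·5 − 508 = -$278, a loss, but smaller than the $378 fixed cost the firm would lose by shutting down.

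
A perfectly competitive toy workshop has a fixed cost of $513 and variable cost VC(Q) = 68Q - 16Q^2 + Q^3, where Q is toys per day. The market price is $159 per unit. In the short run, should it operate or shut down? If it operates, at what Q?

Produce at Q = 13

From TC, MC = TC'(Q) = 68 - 32Q + 3Q^2 and AVC = VC/Q = 68 - 16Q + Q^2.
The AVC parabola has its vertex at Q = 16/2 = 8, where AVC = 68 - 16·8 + 8^2 = $4.
P = $159 exceeds min AVC = $4, so the firm stays open.
Set P = MC: 159 = 68 - 32Q + 3Q^2 → -91 - 32Q + 3Q^2 = 0. The roots are Q = -7/3 and Q = 13; the profit-maximizing output is on the rising part of MC, so Q* = 13.
Check: AVC at Q = 13 is $29 ≤ P, so revenue covers variable cost.
Profit = P·Q − TC = 159·13 − 890 = $1177.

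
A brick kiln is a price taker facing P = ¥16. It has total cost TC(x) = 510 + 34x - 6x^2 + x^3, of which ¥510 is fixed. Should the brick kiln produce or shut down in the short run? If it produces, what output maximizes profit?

Shut down

Variable cost is VC = 34x - 6x^2 + x^3, so AVC = VC/x = 34 - 6x + x^2 and MC = dTC/dx = 34 - 12x + 3x^2.
AVC is minimized where dAVC/dx = -6 + 2x = 0, at x = 3; min AVC = 34 - 6·3 + 3^2 = ¥25.
Since P = ¥16 < min AVC = ¥25, price fails to cover variable cost at any output.
Best response: produce nothing and absorb the ¥510 fixed cost.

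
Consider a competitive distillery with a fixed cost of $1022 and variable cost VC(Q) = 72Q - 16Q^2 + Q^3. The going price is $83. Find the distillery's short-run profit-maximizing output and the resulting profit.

Profit = -$296 at Q = 11

AVC = 72 - 16Q + Q^2 has its minimum $8 at Q = 8; price $83 clears that bar, so the firm operates.
MC = 72 - 32Q + 3Q^2. Setting P = MC and taking the root on the rising branch gives Q* = 11.
TR = 83·11 = 913. TC = 1022 + 187 = 1209. Profit = 913 − 1209 = -$296.
Shutting down would mean losing the fixed cost of $1022, so operating at a loss of $296 is better by $726.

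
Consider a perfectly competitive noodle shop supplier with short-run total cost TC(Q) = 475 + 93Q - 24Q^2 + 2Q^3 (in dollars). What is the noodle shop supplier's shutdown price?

Short-run supply begins at min AVC. From VC = 93Q - 24Q^2 + 2Q^3, AVC = 93 - 24Q + 2Q^2.
dAVC/dQ = -24 + 4Q = 0 gives Q = 6. min AVC = 93 - 24·6 + 2·6^2 = 21.
So the shutdown price is $21.

$21 per unit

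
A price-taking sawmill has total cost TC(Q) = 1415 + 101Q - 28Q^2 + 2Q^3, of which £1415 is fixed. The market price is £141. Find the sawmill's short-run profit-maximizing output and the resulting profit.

AVC = 101 - 28Q + 2Q^2; min AVC = £3 at Q = 7. Since P = £141 ≥ min AVC, the firm produces.
With MC = 101 - 56Q + 6Q^2, P = MC on the upward-sloping part at Q* = 10.
TR = 141·10 = 1410. TC = 1415 + 210 = 1625. Profit = 1410 − 1625 = -£215.
That loss of £215 beats the £1415 the firm would lose by shutting down; producing recovers £1200 of fixed cost.

Profit = -£215 at Q = 10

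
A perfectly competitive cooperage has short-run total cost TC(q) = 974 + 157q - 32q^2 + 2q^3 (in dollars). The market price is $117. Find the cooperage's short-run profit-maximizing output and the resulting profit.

AVC = 157 - 32q + 2q^2 has its minimum $29 at q = 8; price $117 clears that bar, so the firm operates.
MC = 157 - 64q + 6q^2. Setting P = MC and taking the root on the rising branch gives q* = 10.
TR = 117·10 = 1170. TC = 974 + 370 = 1344. Profit = 1170 − 1344 = -$174.
Shutting down would mean losing the fixed cost of $974, so operating at a loss of $174 is better by $800.

Profit = -$174 at q = 10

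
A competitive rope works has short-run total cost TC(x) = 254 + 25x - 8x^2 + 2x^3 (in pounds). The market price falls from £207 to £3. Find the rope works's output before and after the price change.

MC = 25 - 16x + 6x^2; the shutdown threshold is min AVC = £17 (at x = 2).
With P = £207 above the shutdown price, P = MC gives x = 7.
At P = £3 < min AVC = £17, price no longer covers variable cost at any output, so the firm shuts down: x = 0.

Output falls from 7 to 0 (the firm shuts down)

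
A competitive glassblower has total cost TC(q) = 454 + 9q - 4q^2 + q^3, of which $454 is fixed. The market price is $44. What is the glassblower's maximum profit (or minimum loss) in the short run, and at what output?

AVC = 9 - 4q + q^2 has its minimum $5 at q = 2; price $44 clears that bar, so the firm operates.
With MC = 9 - 8q + 3q^2, P = MC on the upward-sloping part at q* = 5.
TR = 44·5 = 220. TC = 454 + 70 = 524. Profit = 220 − 524 = -$304.
Shutting down would mean losing the fixed cost of $454, so operating at a loss of $304 is better by $150.

Profit = -$304 at q = 5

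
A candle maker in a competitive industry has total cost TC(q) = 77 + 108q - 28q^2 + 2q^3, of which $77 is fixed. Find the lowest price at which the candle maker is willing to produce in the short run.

$10 per unit

The shutdown price is the minimum of AVC. VC = 108q - 28q^2 + 2q^3, so AVC = 108 - 28q + 2q^2.
dAVC/dq = -28 + 4q = 0 gives q = 7. min AVC = 108 - 28·7 + 2·7^2 = 10.
The firm shuts down for any P below $10.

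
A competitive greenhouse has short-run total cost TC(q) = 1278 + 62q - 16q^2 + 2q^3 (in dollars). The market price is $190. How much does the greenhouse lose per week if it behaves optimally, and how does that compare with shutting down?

AVC = 62 - 16q + 2q^2; min AVC = $30 at q = 4. Since P = $190 ≥ min AVC, the firm produces.
MC = 62 - 32q + 6q^2. Setting P = MC and taking the root on the rising branch gives q* = 8.
TR = 190·8 = 1520. TC = 1278 + 496 = 1774. Profit = 1520 − 1774 = -$254.
Shutting down would mean losing the fixed cost of $1278, so operating at a loss of $254 is better by $1024.

Profit = -$254 at q = 8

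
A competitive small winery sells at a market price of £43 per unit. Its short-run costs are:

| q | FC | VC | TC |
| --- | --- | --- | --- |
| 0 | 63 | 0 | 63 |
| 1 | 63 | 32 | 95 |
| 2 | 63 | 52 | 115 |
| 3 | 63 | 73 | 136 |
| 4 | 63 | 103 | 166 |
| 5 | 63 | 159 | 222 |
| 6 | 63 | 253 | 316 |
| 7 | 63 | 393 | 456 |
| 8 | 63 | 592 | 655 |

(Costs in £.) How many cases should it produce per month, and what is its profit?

q = 4; profit = £6

Compute π = P·q − TC at each output: q=0: -63; q=1: -52; q=2: -29; q=3: -7; q=4: 6; q=5: -7; q=6: -58; q=7: -155; q=8: -311.
Profit is maximized at q = 4. AVC there is 103/4 = £25.75 ≤ P, so producing beats shutting down (which would give -£63).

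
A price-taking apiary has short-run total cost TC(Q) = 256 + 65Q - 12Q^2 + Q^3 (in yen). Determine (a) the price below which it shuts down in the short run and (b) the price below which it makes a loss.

Shutdown price = min AVC. AVC = 65 - 12Q + Q^2, with vertex at Q = 6 and minimum ¥29.
ATC = 256/Q + 65 - 12Q + Q^2. Setting dATC/dQ = −256/Q^2 − 12 + 2Q = 0 gives Q = 8 (since 2·8^3 − 12·8^2 = 256).
min ATC = 256/8 + 65 − 12·8 + 8^2 = ¥65. That is the break-even price.
Between these two prices the firm operates at a loss; above ¥65 it earns a profit.

Shutdown price = ¥29; break-even price = ¥65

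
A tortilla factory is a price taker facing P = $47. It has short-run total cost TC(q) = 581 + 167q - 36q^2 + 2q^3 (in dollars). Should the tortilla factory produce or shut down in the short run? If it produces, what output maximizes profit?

Strip out fixed cost: VC = 167q - 36q^2 + 2q^3. Then AVC = 167 - 36q + 2q^2 and MC = 167 - 72q + 6q^2.
AVC is minimized where dAVC/dq = -36 + 4q = 0, at q = 9; min AVC = 167 - 36·9 + 2·9^2 = $5.
Since P = $47 ≥ min AVC = $5, price covers variable cost and the firm should produce.
Set P = MC: 47 = 167 - 72q + 6q^2 → 120 - 72q + 6q^2 = 0. The roots are q = 2 and q = 10; the profit-maximizing output is on the rising part of MC, so q* = 10.
Check: AVC at q = 10 is $7 ≤ P, so revenue covers variable cost.
Profit = P·q − TC = 47·10 − 651 = -$181, a loss, but smaller than the $581 fixed cost the firm would lose by shutting down.

Produce at q = 10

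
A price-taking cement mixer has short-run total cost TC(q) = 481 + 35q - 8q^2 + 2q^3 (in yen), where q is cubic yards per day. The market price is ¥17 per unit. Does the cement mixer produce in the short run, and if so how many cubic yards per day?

Shut down

Strip out fixed cost: VC = 35q - 8q^2 + 2q^3. Then AVC = 35 - 8q + 2q^2 and MC = 35 - 16q + 6q^2.
AVC hits its minimum where MC = AVC, at q = 2, giving min AVC = 35 - 8·2 + 2·2^2 = ¥27.
Since P = ¥17 < min AVC = ¥27, price fails to cover variable cost at any output.
Shutting down limits the loss to fixed cost, ¥481.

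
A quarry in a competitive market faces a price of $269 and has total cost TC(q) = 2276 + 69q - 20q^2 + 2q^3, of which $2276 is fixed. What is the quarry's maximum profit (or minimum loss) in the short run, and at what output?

Profit = -$276 at q = 10

AVC = 69 - 20q + 2q^2 has its minimum $19 at q = 5; price $269 clears that bar, so the firm operates.
With MC = 69 - 40q + 6q^2, P = MC on the upward-sloping part at q* = 10.
TR = 269·10 = 2690. TC = 2276 + 690 = 2966. Profit = 2690 − 2966 = -$276.
That loss of $276 beats the $2276 the firm would lose by shutting down; producing recovers $2000 of fixed cost.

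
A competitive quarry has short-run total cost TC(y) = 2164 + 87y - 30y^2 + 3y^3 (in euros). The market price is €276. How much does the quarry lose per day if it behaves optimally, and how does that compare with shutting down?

AVC = 87 - 30y + 3y^2 has its minimum €12 at y = 5; price €276 clears that bar, so the firm operates.
With MC = 87 - 60y + 9y^2, P = MC on the upward-sloping part at y* = 9.
TR = 276·9 = 2484. TC = 2164 + 540 = 2704. Profit = 2484 − 2704 = -€220.
By producing, the firm covers all variable cost plus €1944 of fixed cost; shutting down would lose the full €2164.

Profit = -€220 at y = 9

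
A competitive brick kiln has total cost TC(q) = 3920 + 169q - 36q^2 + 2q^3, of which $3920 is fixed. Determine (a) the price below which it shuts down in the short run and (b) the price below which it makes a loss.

Shutdown price = min AVC. AVC = 169 - 36q + 2q^2, with vertex at q = 9 and minimum $7.
ATC = 3920/q + 169 - 36q + 2q^2. Setting dATC/dq = −3920/q^2 − 36 + 4q = 0 gives q = 14 (since 4·14^3 − 36·14^2 = 3920).
min ATC = 3920/14 + 169 − 36·14 + 2·14^2 = $337. That is the break-even price.
For $7 ≤ P < $337 the firm produces at a loss; below $7 it shuts down.

Shutdown price = $7; break-even price = $337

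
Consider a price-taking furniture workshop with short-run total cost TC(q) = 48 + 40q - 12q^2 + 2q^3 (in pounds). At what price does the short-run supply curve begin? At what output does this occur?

£22 per unit, at q = 3

Short-run supply begins at min AVC. From VC = 40q - 12q^2 + 2q^3, AVC = 40 - 12q + 2q^2.
At the minimum of AVC, MC = AVC. MC = 40 - 24q + 6q^2; setting MC = AVC gives 4q^2 - 12q = 0, so q = 3. min AVC = 22.
The firm shuts down for any P below £22.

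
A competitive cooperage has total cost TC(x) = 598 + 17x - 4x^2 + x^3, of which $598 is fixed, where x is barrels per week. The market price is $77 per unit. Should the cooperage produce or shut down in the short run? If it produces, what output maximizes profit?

Strip out fixed cost: VC = 17x - 4x^2 + x^3. Then AVC = 17 - 4x + x^2 and MC = 17 - 8x + 3x^2.
The AVC parabola has its vertex at x = 4/2 = 2, where AVC = 17 - 4·2 + 2^2 = $13.
Because $77 ≥ $13, revenue can cover variable cost; the firm operates.
Solving P = MC: -60 - 8x + 3x^2 = 0 ⇒ x = -10/3 or 6. On the upward-sloping branch, x* = 6.
Check: AVC at x = 6 is $29 ≤ P, so revenue covers variable cost.
Profit = P·x − TC = 77·6 − 772 = -$310, a loss, but smaller than the $598 fixed cost the firm would lose by shutting down.

Produce at x = 6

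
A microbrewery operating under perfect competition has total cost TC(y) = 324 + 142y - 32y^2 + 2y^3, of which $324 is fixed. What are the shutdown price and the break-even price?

Shutdown price = $14; break-even price = $52

AVC = 142 - 32y + 2y^2; minimized at y = 8, giving min AVC = $14. That is the shutdown price.
ATC = 324/y + 142 - 32y + 2y^2. Setting dATC/dy = −324/y^2 − 32 + 4y = 0 gives y = 9 (since 4·9^3 − 32·9^2 = 324).
min ATC = 324/9 + 142 − 32·9 + 2·9^2 = $52. That is the break-even price.
For $14 ≤ P < $52 the firm produces at a loss; below $14 it shuts down.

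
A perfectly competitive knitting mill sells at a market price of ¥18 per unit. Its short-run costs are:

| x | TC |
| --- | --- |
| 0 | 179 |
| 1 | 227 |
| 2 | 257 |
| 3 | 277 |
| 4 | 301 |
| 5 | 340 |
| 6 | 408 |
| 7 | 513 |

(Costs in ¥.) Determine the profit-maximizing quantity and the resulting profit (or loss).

x = 0 (shut down); profit = -¥179

Tabulate TR − TC: x=0: -179; x=1: -209; x=2: -221; x=3: -223; x=4: -229; x=5: -250; x=6: -300; x=7: -387.
Profit is highest at x = 0. Equivalently, the lowest AVC in the table is 122/4 ≈ ¥30.50 at x = 4, and P = ¥18 falls below it — price never covers variable cost, so the firm shuts down and loses only its fixed cost.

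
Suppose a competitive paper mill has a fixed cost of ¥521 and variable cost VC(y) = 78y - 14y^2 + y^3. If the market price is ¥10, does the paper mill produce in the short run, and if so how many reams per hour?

Shut down

Strip out fixed cost: VC = 78y - 14y^2 + y^3. Then AVC = 78 - 14y + y^2 and MC = 78 - 28y + 3y^2.
AVC hits its minimum where MC = AVC, at y = 7, giving min AVC = 78 - 14·7 + 7^2 = ¥29.
Since P = ¥10 < min AVC = ¥29, price fails to cover variable cost at any output.
Best response: produce nothing and absorb the ¥521 fixed cost.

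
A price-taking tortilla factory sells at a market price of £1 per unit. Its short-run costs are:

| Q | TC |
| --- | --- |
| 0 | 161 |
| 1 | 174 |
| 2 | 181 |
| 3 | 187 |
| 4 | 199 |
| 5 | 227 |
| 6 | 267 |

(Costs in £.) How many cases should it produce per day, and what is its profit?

Profit at each row (π = 1Q − TC): Q=0: -161; Q=1: -173; Q=2: -179; Q=3: -184; Q=4: -195; Q=5: -222; Q=6: -261.
Profit is highest at Q = 0. Equivalently, the lowest AVC in the table is 26/3 ≈ £8.67 at Q = 3, and P = £1 falls below it — price never covers variable cost, so the firm shuts down and loses only its fixed cost.

Q = 0 (shut down); profit = -£161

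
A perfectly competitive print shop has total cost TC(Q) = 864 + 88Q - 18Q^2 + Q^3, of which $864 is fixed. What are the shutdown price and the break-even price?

Shutdown price = $7; break-even price = $88

AVC = 88 - 18Q + Q^2; minimized at Q = 9, giving min AVC = $7. That is the shutdown price.
ATC = 864/Q + 88 - 18Q + Q^2. Setting dATC/dQ = −864/Q^2 − 18 + 2Q = 0 gives Q = 12 (since 2·12^3 − 18·12^2 = 864).
min ATC = 864/12 + 88 − 18·12 + 12^2 = $88. That is the break-even price.
For $7 ≤ P < $88 the firm produces at a loss; below $7 it shuts down.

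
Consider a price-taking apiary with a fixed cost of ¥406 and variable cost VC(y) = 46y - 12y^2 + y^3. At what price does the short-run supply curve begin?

¥10 per unit

Short-run supply begins at min AVC. From VC = 46y - 12y^2 + y^3, AVC = 46 - 12y + y^2.
dAVC/dy = -12 + 2y = 0 gives y = 6. min AVC = 46 - 12·6 + 6^2 = 10.
For P < ¥10 the firm produces nothing.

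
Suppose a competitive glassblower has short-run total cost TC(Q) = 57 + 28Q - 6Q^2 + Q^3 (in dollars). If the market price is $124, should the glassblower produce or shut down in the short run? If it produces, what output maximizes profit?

Produce at Q = 8

From TC, MC = TC'(Q) = 28 - 12Q + 3Q^2 and AVC = VC/Q = 28 - 6Q + Q^2.
AVC is minimized where dAVC/dQ = -6 + 2Q = 0, at Q = 3; min AVC = 28 - 6·3 + 3^2 = $19.
P = $124 exceeds min AVC = $19, so the firm stays open.
Set P = MC: 124 = 28 - 12Q + 3Q^2 → -96 - 12Q + 3Q^2 = 0. The roots are Q = -4 and Q = 8; the profit-maximizing output is on the rising part of MC, so Q* = 8.
Check: AVC at Q = 8 is $44 ≤ P, so revenue covers variable cost.
Profit = P·Q − TC = 124·8 − 409 = $583.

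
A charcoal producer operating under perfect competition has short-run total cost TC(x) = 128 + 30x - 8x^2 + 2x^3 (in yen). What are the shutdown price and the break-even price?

Shutdown price = ¥22; break-even price = ¥62

AVC = 30 - 8x + 2x^2; minimized at x = 2, giving min AVC = ¥22. That is the shutdown price.
ATC = 128/x + 30 - 8x + 2x^2. Setting dATC/dx = −128/x^2 − 8 + 4x = 0 gives x = 4 (since 4·4^3 − 8·4^2 = 128).
min ATC = 128/4 + 30 − 8·4 + 2·4^2 = ¥62. That is the break-even price.
For ¥22 ≤ P < ¥62 the firm produces at a loss; below ¥22 it shuts down.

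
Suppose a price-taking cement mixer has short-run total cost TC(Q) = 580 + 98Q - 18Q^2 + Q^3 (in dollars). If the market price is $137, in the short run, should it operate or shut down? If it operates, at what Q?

From TC, MC = TC'(Q) = 98 - 36Q + 3Q^2 and AVC = VC/Q = 98 - 18Q + Q^2.
AVC is minimized where dAVC/dQ = -18 + 2Q = 0, at Q = 9; min AVC = 98 - 18·9 + 9^2 = $17.
Because $137 ≥ $17, revenue can cover variable cost; the firm operates.
Set P = MC: 137 = 98 - 36Q + 3Q^2 → -39 - 36Q + 3Q^2 = 0. The roots are Q = -1 and Q = 13; the profit-maximizing output is on the rising part of MC, so Q* = 13.
Check: AVC at Q = 13 is $33 ≤ P, so revenue covers variable cost.
Profit = P·Q − TC = 137·13 − 1009 = $772.

Produce at Q = 13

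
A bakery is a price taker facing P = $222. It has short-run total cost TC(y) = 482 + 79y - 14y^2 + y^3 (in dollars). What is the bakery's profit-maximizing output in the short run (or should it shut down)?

Strip out fixed cost: VC = 79y - 14y^2 + y^3. Then AVC = 79 - 14y + y^2 and MC = 79 - 28y + 3y^2.
The AVC parabola has its vertex at y = 14/2 = 7, where AVC = 79 - 14·7 + 7^2 = $30.
Because $222 ≥ $30, revenue can cover variable cost; the firm operates.
Set P = MC: 222 = 79 - 28y + 3y^2 → -143 - 28y + 3y^2 = 0. The roots are y = -11/3 and y = 13; the profit-maximizing output is on the rising part of MC, so y* = 13.
Check: AVC at y = 13 is $66 ≤ P, so revenue covers variable cost.
Profit = P·y − TC = 222·13 − 1340 = $1546.

Produce at y = 13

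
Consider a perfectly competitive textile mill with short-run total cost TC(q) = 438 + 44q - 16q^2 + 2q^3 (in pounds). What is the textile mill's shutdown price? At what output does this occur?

The firm shuts down when price falls below the minimum of average variable cost. AVC = VC/q = 44 - 16q + 2q^2.
At the minimum of AVC, MC = AVC. MC = 44 - 32q + 6q^2; setting MC = AVC gives 4q^2 - 16q = 0, so q = 4. min AVC = 12.
So the shutdown price is £12.

£12 per unit, at q = 4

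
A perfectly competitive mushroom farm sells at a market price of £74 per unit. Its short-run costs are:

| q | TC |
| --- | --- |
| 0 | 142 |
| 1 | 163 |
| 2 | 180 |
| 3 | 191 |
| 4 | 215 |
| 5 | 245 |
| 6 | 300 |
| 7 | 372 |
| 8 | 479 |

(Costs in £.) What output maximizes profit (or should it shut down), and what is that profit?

q = 7; profit = £146

Profit at each row (π = 74q − TC): q=0: -142; q=1: -89; q=2: -32; q=3: 31; q=4: 81; q=5: 125; q=6: 144; q=7: 146; q=8: 113.
Profit is maximized at q = 7. AVC there is 230/7 = £32.86 ≤ P, so producing beats shutting down (which would give -£142).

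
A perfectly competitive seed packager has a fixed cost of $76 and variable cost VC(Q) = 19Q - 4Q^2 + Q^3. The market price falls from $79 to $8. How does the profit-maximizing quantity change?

Output falls from 6 to 0 (the firm shuts down)

AVC = 19 - 4Q + Q^2, minimized at Q = 2 where min AVC = $15. MC = 19 - 8Q + 3Q^2.
At P = $79 ≥ min AVC, set P = MC on the rising branch: Q = 6.
At P = $8 < min AVC = $15, price no longer covers variable cost at any output, so the firm shuts down: Q = 0.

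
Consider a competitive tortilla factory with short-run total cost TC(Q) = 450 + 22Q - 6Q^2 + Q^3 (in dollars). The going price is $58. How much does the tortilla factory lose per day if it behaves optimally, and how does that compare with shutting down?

AVC = 22 - 6Q + Q^2; min AVC = $13 at Q = 3. Since P = $58 ≥ min AVC, the firm produces.
MC = 22 - 12Q + 3Q^2. Setting P = MC and taking the root on the rising branch gives Q* = 6.
TR = 58·6 = 348. TC = 450 + 132 = 582. Profit = 348 − 582 = -$234.
Shutting down would mean losing the fixed cost of $450, so operating at a loss of $234 is better by $216.

Profit = -$234 at Q = 6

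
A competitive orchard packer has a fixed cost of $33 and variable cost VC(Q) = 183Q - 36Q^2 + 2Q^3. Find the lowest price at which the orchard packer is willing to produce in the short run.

$21 per unit

The shutdown price is the minimum of AVC. VC = 183Q - 36Q^2 + 2Q^3, so AVC = 183 - 36Q + 2Q^2.
At the minimum of AVC, MC = AVC. MC = 183 - 72Q + 6Q^2; setting MC = AVC gives 4Q^2 - 36Q = 0, so Q = 9. min AVC = 21.
For P < $21 the firm produces nothing.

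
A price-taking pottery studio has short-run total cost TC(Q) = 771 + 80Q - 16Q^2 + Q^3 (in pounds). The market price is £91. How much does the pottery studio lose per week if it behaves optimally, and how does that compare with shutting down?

Profit = -£45 at Q = 11

AVC = 80 - 16Q + Q^2 has its minimum £16 at Q = 8; price £91 clears that bar, so the firm operates.
With MC = 80 - 32Q + 3Q^2, P = MC on the upward-sloping part at Q* = 11.
TR = 91·11 = 1001. TC = 771 + 275 = 1046. Profit = 1001 − 1046 = -£45.
By producing, the firm covers all variable cost plus £726 of fixed cost; shutting down would lose the full £771.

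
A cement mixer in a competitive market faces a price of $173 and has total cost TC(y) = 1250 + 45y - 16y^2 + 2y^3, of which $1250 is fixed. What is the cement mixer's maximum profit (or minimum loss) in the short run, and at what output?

Profit = -$226 at y = 8

AVC = 45 - 16y + 2y^2 has its minimum $13 at y = 4; price $173 clears that bar, so the firm operates.
With MC = 45 - 32y + 6y^2, P = MC on the upward-sloping part at y* = 8.
TR = 173·8 = 1384. TC = 1250 + 360 = 1610. Profit = 1384 − 1610 = -$226.
That loss of $226 beats the $1250 the firm would lose by shutting down; producing recovers $1024 of fixed cost.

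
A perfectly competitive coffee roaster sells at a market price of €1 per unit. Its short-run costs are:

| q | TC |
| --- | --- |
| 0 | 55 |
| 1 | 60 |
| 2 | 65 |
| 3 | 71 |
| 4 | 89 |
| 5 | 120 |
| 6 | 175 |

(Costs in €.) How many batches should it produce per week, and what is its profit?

q = 0 (shut down); profit = -€55

Compute π = P·q − TC at each output: q=0: -55; q=1: -59; q=2: -63; q=3: -68; q=4: -85; q=5: -115; q=6: -169.
Profit is highest at q = 0. Equivalently, the lowest AVC in the table is 5/1 ≈ €5 at q = 1, and P = €1 falls below it — price never covers variable cost, so the firm shuts down and loses only its fixed cost.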